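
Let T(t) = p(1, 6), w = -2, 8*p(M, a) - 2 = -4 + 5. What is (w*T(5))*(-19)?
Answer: 57/4 ≈ 14.250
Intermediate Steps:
p(M, a) = 3/8 (p(M, a) = 1/4 + (-4 + 5)/8 = 1/4 + (1/8)*1 = 1/4 + 1/8 = 3/8)
T(t) = 3/8
(w*T(5))*(-19) = -2*3/8*(-19) = -3/4*(-19) = 57/4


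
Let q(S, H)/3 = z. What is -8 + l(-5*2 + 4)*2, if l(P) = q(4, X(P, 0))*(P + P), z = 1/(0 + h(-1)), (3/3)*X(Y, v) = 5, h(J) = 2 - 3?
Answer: 64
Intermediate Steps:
h(J) = -1
X(Y, v) = 5
z = -1 (z = 1/(0 - 1) = 1/(-1) = -1)
q(S, H) = -3 (q(S, H) = 3*(-1) = -3)
l(P) = -6*P (l(P) = -3*(P + P) = -6*P)
-8 + l(-5*2 + 4)*2 = -8 - 6*(-5*2 + 4)*2 = -8 - 6*(-10 + 4)*2 = -8 - 6*(-6)*2 = -8 + 36*2 = -8 + 72 = 64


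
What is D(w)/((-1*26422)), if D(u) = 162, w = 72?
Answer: -81/13211 ≈ -0.0061313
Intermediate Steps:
D(w)/((-1*26422)) = 162/((-1*26422)) = 162/(-26422) = 162*(-1/26422) = -81/13211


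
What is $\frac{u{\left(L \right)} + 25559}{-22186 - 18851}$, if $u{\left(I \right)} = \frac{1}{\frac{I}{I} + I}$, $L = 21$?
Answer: $- \frac{187433}{300938} \approx -0.62283$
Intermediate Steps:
$u{\left(I \right)} = \frac{1}{1 + I}$
$\frac{u{\left(L \right)} + 25559}{-22186 - 18851} = \frac{\frac{1}{1 + 21} + 25559}{-22186 - 18851} = \frac{\frac{1}{22} + 25559}{-41037} = \left(\frac{1}{22} + 25559\right) \left(- \frac{1}{41037}\right) = \frac{562299}{22} \left(- \frac{1}{41037}\right) = - \frac{187433}{300938}$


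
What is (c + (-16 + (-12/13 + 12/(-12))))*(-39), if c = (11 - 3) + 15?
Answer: -198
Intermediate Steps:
c = 23 (c = 8 + 15 = 23)
(c + (-16 + (-12/13 + 12/(-12))))*(-39) = (23 + (-16 + (-12/13 + 12/(-12))))*(-39) = (23 + (-16 + (-12*1/13 + 12*(-1/12))))*(-39) = (23 + (-16 + (-12/13 - 1)))*(-39) = (23 + (-16 - 25/13))*(-39) = (23 - 233/13)*(-39) = (66/13)*(-39) = -198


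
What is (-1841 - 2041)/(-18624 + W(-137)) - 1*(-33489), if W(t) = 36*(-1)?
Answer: 104151437/3110 ≈ 33489.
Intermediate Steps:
W(t) = -36
(-1841 - 2041)/(-18624 + W(-137)) - 1*(-33489) = (-1841 - 2041)/(-18624 - 36) - 1*(-33489) = -3882/(-18660) + 33489 = -3882*(-1/18660) + 33489 = 647/3110 + 33489 = 104151437/3110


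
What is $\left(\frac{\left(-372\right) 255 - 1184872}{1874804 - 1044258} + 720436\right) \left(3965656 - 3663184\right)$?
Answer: $\frac{90492659241088464}{415273} \approx 2.1791 \cdot 10^{11}$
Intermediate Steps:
$\left(\frac{\left(-372\right) 255 - 1184872}{1874804 - 1044258} + 720436\right) \left(3965656 - 3663184\right) = \left(\frac{-94860 - 1184872}{830546} + 720436\right) 302472 = \left(\left(-1279732\right) \frac{1}{830546} + 720436\right) 302472 = \left(- \frac{639866}{415273} + 720436\right) 302472 = \frac{299176979162}{415273} \cdot 302472 = \frac{90492659241088464}{415273}$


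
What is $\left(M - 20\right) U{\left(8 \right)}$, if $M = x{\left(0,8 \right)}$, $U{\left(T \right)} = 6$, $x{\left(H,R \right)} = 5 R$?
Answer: $120$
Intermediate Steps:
$M = 40$ ($M = 5 \cdot 8 = 40$)
$\left(M - 20\right) U{\left(8 \right)} = \left(40 - 20\right) 6 = 20 \cdot 6 = 120$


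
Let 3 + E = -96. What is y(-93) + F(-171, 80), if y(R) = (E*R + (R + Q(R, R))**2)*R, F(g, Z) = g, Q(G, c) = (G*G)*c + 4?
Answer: -60183403979610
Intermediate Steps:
Q(G, c) = 4 + c*G**2 (Q(G, c) = G**2*c + 4 = c*G**2 + 4 = 4 + c*G**2)
E = -99 (E = -3 - 96 = -99)
y(R) = R*((4 + R + R**3)**2 - 99*R) (y(R) = (-99*R + (R + (4 + R*R**2))**2)*R = (-99*R + (R + (4 + R**3))**2)*R = (-99*R + (4 + R + R**3)**2)*R = ((4 + R + R**3)**2 - 99*R)*R = R*((4 + R + R**3)**2 - 99*R))
y(-93) + F(-171, 80) = -1*(-93)*(-(4 - 93 + (-93)**3)**2 + 99*(-93)) - 171 = -1*(-93)*(-(4 - 93 - 804357)**2 - 9207) - 171 = -1*(-93)*(-1*(-804446)**2 - 9207) - 171 = -1*(-93)*(-1*647133366916 - 9207) - 171 = -1*(-93)*(-647133366916 - 9207) - 171 = -1*(-93)*(-647133376123) - 171 = -60183403979439 - 171 = -60183403979610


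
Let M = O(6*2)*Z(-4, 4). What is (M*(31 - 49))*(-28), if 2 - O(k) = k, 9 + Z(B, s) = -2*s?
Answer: 85680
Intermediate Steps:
Z(B, s) = -9 - 2*s
O(k) = 2 - k
M = 170 (M = (2 - 6*2)*(-9 - 2*4) = (2 - 1*12)*(-9 - 8) = (2 - 12)*(-17) = -10*(-17) = 170)
(M*(31 - 49))*(-28) = (170*(31 - 49))*(-28) = (170*(-18))*(-28) = -3060*(-28) = 85680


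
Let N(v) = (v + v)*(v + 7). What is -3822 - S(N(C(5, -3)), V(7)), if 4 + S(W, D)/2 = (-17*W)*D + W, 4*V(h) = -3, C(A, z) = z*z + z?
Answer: -8104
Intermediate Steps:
C(A, z) = z + z² (C(A, z) = z² + z = z + z²)
N(v) = 2*v*(7 + v) (N(v) = (2*v)*(7 + v) = 2*v*(7 + v))
V(h) = -¾ (V(h) = (¼)*(-3) = -¾)
S(W, D) = -8 + 2*W - 34*D*W (S(W, D) = -8 + 2*((-17*W)*D + W) = -8 + 2*(-17*D*W + W) = -8 + 2*(W - 17*D*W) = -8 + (2*W - 34*D*W) = -8 + 2*W - 34*D*W)
-3822 - S(N(C(5, -3)), V(7)) = -3822 - (-8 + 2*(2*(-3*(1 - 3))*(7 - 3*(1 - 3))) - 34*(-¾)*2*(-3*(1 - 3))*(7 - 3*(1 - 3))) = -3822 - (-8 + 2*(2*(-3*(-2))*(7 - 3*(-2))) - 34*(-¾)*2*(-3*(-2))*(7 - 3*(-2))) = -3822 - (-8 + 2*(2*6*(7 + 6)) - 34*(-¾)*2*6*(7 + 6)) = -3822 - (-8 + 2*(2*6*13) - 34*(-¾)*2*6*13) = -3822 - (-8 + 2*156 - 34*(-¾)*156) = -3822 - (-8 + 312 + 3978) = -3822 - 1*4282 = -3822 - 4282 = -8104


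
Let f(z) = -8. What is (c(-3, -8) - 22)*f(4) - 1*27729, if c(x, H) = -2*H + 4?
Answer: -27713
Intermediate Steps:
c(x, H) = 4 - 2*H
(c(-3, -8) - 22)*f(4) - 1*27729 = ((4 - 2*(-8)) - 22)*(-8) - 1*27729 = ((4 + 16) - 22)*(-8) - 27729 = (20 - 22)*(-8) - 27729 = -2*(-8) - 27729 = 16 - 27729 = -27713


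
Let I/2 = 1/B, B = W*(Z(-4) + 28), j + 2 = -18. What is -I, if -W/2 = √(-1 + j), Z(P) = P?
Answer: -I*√21/504 ≈ -0.0090924*I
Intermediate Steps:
j = -20 (j = -2 - 18 = -20)
W = -2*I*√21 (W = -2*√(-1 - 20) = -2*I*√21 ≈ -9.1651*I)
B = -48*I*√21 (B = (-2*I*√21)*(-4 + 28) = -2*I*√21*24 = -48*I*√21 ≈ -219.96*I)
I = I*√21/504 (I = 2/((-48*I*√21)) = 2*(I*√21/1008) = I*√21/504 ≈ 0.0090924*I)
-I = -I*√21/504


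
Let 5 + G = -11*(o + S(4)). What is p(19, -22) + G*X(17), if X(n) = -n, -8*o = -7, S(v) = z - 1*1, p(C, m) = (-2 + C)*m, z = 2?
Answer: 493/8 ≈ 61.625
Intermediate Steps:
p(C, m) = m*(-2 + C)
S(v) = 1 (S(v) = 2 - 1*1 = 2 - 1 = 1)
o = 7/8 (o = -⅛*(-7) = 7/8 ≈ 0.87500)
G = -205/8 (G = -5 - 11*(7/8 + 1) = -5 - 11*15/8 = -5 - 165/8 = -205/8 ≈ -25.625)
p(19, -22) + G*X(17) = -22*(-2 + 19) - (-205)*17/8 = -22*17 - 205/8*(-17) = -374 + 3485/8 = 493/8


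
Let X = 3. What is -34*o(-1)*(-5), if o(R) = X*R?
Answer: -510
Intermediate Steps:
o(R) = 3*R
-34*o(-1)*(-5) = -102*(-1)*(-5) = -34*(-3)*(-5) = 102*(-5) = -510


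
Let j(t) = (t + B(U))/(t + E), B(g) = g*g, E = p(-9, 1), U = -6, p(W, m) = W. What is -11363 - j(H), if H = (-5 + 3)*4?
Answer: -193143/17 ≈ -11361.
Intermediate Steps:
E = -9
B(g) = g²
H = -8 (H = -2*4 = -8)
j(t) = (36 + t)/(-9 + t) (j(t) = (t + (-6)²)/(t - 9) = (t + 36)/(-9 + t) = (36 + t)/(-9 + t))
-11363 - j(H) = -11363 - (36 - 8)/(-9 - 8) = -11363 - 28/(-17) = -11363 - (-1)*28/17 = -11363 - 1*(-28/17) = -11363 + 28/17 = -193143/17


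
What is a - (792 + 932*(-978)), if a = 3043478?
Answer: 3954182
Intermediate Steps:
a - (792 + 932*(-978)) = 3043478 - (792 + 932*(-978)) = 3043478 - (792 - 911496) = 3043478 - 1*(-910704) = 3043478 + 910704 = 3954182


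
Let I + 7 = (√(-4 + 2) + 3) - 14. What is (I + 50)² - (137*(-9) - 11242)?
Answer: 13497 + 64*I*√2 ≈ 13497.0 + 90.51*I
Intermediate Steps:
I = -18 + I*√2 (I = -7 + ((√(-4 + 2) + 3) - 14) = -7 + ((√(-2) + 3) - 14) = -7 + ((I*√2 + 3) - 14) = -7 + ((3 + I*√2) - 14) = -7 + (-11 + I*√2) = -18 + I*√2 ≈ -18.0 + 1.4142*I)
(I + 50)² - (137*(-9) - 11242) = ((-18 + I*√2) + 50)² - (137*(-9) - 11242) = (32 + I*√2)² - (-1233 - 11242) = (32 + I*√2)² - 1*(-12475) = (32 + I*√2)² + 12475 = 12475 + (32 + I*√2)²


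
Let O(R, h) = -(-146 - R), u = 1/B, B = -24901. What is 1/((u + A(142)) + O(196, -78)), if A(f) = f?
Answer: 24901/12052083 ≈ 0.0020661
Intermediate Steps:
u = -1/24901 (u = 1/(-24901) = -1/24901 ≈ -4.0159e-5)
O(R, h) = 146 + R
1/((u + A(142)) + O(196, -78)) = 1/((-1/24901 + 142) + (146 + 196)) = 1/(3535941/24901 + 342) = 1/(12052083/24901) = 24901/12052083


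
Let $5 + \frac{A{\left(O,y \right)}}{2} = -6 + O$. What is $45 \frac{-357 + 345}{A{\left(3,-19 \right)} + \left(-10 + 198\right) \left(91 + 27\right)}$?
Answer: $- \frac{135}{5542} \approx -0.024359$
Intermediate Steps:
$A{\left(O,y \right)} = -22 + 2 O$ ($A{\left(O,y \right)} = -10 + 2 \left(-6 + O\right) = -10 + \left(-12 + 2 O\right) = -22 + 2 O$)
$45 \frac{-357 + 345}{A{\left(3,-19 \right)} + \left(-10 + 198\right) \left(91 + 27\right)} = 45 \frac{-357 + 345}{\left(-22 + 2 \cdot 3\right) + \left(-10 + 198\right) \left(91 + 27\right)} = 45 \left(- \frac{12}{\left(-22 + 6\right) + 188 \cdot 118}\right) = 45 \left(- \frac{12}{-16 + 22184}\right) = 45 \left(- \frac{12}{22168}\right) = 45 \left(\left(-12\right) \frac{1}{22168}\right) = 45 \left(- \frac{3}{5542}\right) = - \frac{135}{5542}$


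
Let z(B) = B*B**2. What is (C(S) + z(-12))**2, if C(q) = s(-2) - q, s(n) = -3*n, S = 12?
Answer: 3006756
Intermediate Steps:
C(q) = 6 - q (C(q) = -3*(-2) - q = 6 - q)
z(B) = B**3
(C(S) + z(-12))**2 = ((6 - 1*12) + (-12)**3)**2 = ((6 - 12) - 1728)**2 = (-6 - 1728)**2 = (-1734)**2 = 3006756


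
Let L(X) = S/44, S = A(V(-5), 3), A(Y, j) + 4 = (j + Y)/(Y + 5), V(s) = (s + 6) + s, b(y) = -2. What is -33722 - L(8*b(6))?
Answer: -1483763/44 ≈ -33722.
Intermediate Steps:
V(s) = 6 + 2*s (V(s) = (6 + s) + s = 6 + 2*s)
A(Y, j) = -4 + (Y + j)/(5 + Y) (A(Y, j) = -4 + (j + Y)/(Y + 5) = -4 + (Y + j)/(5 + Y))
S = -5 (S = (-20 + 3 - 3*(6 + 2*(-5)))/(5 + (6 + 2*(-5))) = (-20 + 3 - 3*(6 - 10))/(5 + (6 - 10)) = (-20 + 3 - 3*(-4))/(5 - 4) = (-20 + 3 + 12)/1 = 1*(-5) = -5)
L(X) = -5/44
-33722 - L(8*b(6)) = -33722 - 1*(-5/44) = -33722 + 5/44 = -1483763/44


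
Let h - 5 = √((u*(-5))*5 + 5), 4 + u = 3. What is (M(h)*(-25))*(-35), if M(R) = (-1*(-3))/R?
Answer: -2625 + 525*√30 ≈ 250.54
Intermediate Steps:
u = -1 (u = -4 + 3 = -1)
h = 5 + √30 (h = 5 + √(-1*(-5)*5 + 5) = 5 + √(5*5 + 5) = 5 + √(25 + 5) = 5 + √30 ≈ 10.477)
M(R) = 3/R
(M(h)*(-25))*(-35) = ((3/(5 + √30))*(-25))*(-35) = -75/(5 + √30)*(-35) = 2625/(5 + √30)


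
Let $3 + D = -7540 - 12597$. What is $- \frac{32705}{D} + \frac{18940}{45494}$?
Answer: $\frac{186933287}{91624916} \approx 2.0402$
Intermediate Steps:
$D = -20140$ ($D = -3 - 20137 = -20140$)
$- \frac{32705}{D} + \frac{18940}{45494} = - \frac{32705}{-20140} + \frac{18940}{45494} = \left(-32705\right) \left(- \frac{1}{20140}\right) + 18940 \cdot \frac{1}{45494} = \frac{6541}{4028} + \frac{9470}{22747} = \frac{186933287}{91624916}$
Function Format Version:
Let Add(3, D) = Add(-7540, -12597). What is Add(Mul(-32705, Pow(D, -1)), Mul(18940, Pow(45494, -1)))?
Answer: Rational(186933287, 91624916) ≈ 2.0402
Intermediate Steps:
D = -20140 (D = Add(-3, Add(-7540, -12597)) = Add(-3, -20137) = -20140)
Add(Mul(-32705, Pow(D, -1)), Mul(18940, Pow(45494, -1))) = Add(Mul(-32705, Pow(-20140, -1)), Mul(18940, Pow(45494, -1))) = Add(Mul(-32705, Rational(-1, 20140)), Mul(18940, Rational(1, 45494))) = Add(Rational(6541, 4028), Rational(9470, 22747)) = Rational(186933287, 91624916)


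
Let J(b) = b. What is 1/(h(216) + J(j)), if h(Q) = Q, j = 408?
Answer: 1/624 ≈ 0.0016026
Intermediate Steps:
1/(h(216) + J(j)) = 1/(216 + 408) = 1/624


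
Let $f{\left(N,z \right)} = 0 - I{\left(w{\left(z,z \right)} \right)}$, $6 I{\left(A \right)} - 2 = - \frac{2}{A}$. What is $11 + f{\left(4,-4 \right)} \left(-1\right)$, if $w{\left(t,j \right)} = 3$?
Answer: $\frac{101}{9} \approx 11.222$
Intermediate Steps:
$I{\left(A \right)} = \frac{1}{3} - \frac{1}{3 A}$ ($I{\left(A \right)} = \frac{1}{3} + \frac{\left(-2\right) \frac{1}{A}}{6} = \frac{1}{3} - \frac{1}{3 A}$)
$f{\left(N,z \right)} = - \frac{2}{9}$ ($f{\left(N,z \right)} = 0 - \frac{-1 + 3}{3 \cdot 3} = 0 - \frac{1}{3} \cdot \frac{1}{3} \cdot 2 = 0 - \frac{2}{9} = - \frac{2}{9}$)
$11 + f{\left(4,-4 \right)} \left(-1\right) = 11 - - \frac{2}{9} = 11 + \frac{2}{9} = \frac{101}{9}$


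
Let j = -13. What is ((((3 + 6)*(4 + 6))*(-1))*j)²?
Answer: 1368900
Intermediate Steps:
((((3 + 6)*(4 + 6))*(-1))*j)² = ((((3 + 6)*(4 + 6))*(-1))*(-13))² = (((9*10)*(-1))*(-13))² = ((90*(-1))*(-13))² = (-90*(-13))² = 1170² = 1368900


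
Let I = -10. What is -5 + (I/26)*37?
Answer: -250/13 ≈ -19.231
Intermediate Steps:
-5 + (I/26)*37 = -5 - 10/26*37 = -5 - 10*1/26*37 = -5 - 5/13*37 = -5 - 185/13 = -250/13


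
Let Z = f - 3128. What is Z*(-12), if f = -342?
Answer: 41640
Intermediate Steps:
Z = -3470 (Z = -342 - 3128 = -3470)
Z*(-12) = -3470*(-12) = 41640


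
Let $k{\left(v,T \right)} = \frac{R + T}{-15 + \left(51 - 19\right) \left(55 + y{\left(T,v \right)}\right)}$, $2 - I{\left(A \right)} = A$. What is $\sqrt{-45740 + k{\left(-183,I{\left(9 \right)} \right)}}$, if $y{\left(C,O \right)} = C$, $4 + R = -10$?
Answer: $\frac{i \sqrt{69570561}}{39} \approx 213.87 i$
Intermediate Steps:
$R = -14$ ($R = -4 - 10 = -14$)
$I{\left(A \right)} = 2 - A$
$k{\left(v,T \right)} = \frac{-14 + T}{1745 + 32 T}$ ($k{\left(v,T \right)} = \frac{-14 + T}{-15 + \left(51 - 19\right) \left(55 + T\right)} = \frac{-14 + T}{-15 + 32 \left(55 + T\right)} = \frac{-14 + T}{-15 + \left(1760 + 32 T\right)} = \frac{-14 + T}{1745 + 32 T}$)
$\sqrt{-45740 + k{\left(-183,I{\left(9 \right)} \right)}} = \sqrt{-45740 + \frac{-14 + \left(2 - 9\right)}{1745 + 32 \left(2 - 9\right)}} = \sqrt{-45740 + \frac{-14 - 7}{1745 + 32 \left(-7\right)}} = \sqrt{-45740 + \frac{1}{1745 - 224} \left(-21\right)} = \sqrt{-45740 + \frac{1}{1521} \left(-21\right)} = \sqrt{-45740 - \frac{7}{507}} = \sqrt{- \frac{23190187}{507}} = \frac{i \sqrt{69570561}}{39}$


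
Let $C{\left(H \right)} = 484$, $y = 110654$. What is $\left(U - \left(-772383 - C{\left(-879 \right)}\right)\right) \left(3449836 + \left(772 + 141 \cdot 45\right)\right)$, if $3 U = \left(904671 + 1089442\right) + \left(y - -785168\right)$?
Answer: $\frac{18005664150808}{3} \approx 6.0019 \cdot 10^{12}$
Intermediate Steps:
$U = \frac{2889935}{3}$ ($U = \frac{\left(904671 + 1089442\right) + \left(110654 - -785168\right)}{3} = \frac{1994113 + \left(110654 + 785168\right)}{3} = \frac{1994113 + 895822}{3} = \frac{1}{3} \cdot 2889935 = \frac{2889935}{3} \approx 9.6331 \cdot 10^{5}$)
$\left(U - \left(-772383 - C{\left(-879 \right)}\right)\right) \left(3449836 + \left(772 + 141 \cdot 45\right)\right) = \left(\frac{2889935}{3} + \left(\left(1566632 + 484\right) - 794249\right)\right) \left(3449836 + \left(772 + 141 \cdot 45\right)\right) = \left(\frac{2889935}{3} + \left(1567116 - 794249\right)\right) \left(3449836 + \left(772 + 6345\right)\right) = \left(\frac{2889935}{3} + 772867\right) \left(3449836 + 7117\right) = \frac{5208536}{3} \cdot 3456953 = \frac{18005664150808}{3}$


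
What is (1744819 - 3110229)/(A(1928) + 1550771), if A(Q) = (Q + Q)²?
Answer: -1365410/16419507 ≈ -0.083158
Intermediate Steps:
A(Q) = 4*Q² (A(Q) = (2*Q)² = 4*Q²)
(1744819 - 3110229)/(A(1928) + 1550771) = (1744819 - 3110229)/(4*1928² + 1550771) = -1365410/(4*3717184 + 1550771) = -1365410/(14868736 + 1550771) = -1365410/16419507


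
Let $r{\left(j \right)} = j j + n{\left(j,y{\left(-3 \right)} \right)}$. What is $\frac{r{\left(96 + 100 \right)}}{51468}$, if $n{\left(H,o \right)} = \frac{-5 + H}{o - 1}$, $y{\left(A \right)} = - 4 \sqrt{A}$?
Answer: $\frac{1882193}{2521932} + \frac{191 i \sqrt{3}}{630483} \approx 0.74633 + 0.00052471 i$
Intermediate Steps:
$n{\left(H,o \right)} = \frac{-5 + H}{-1 + o}$
$r{\left(j \right)} = j^{2} + \frac{-5 + j}{-1 - 4 i \sqrt{3}}$ ($r{\left(j \right)} = j j + \frac{-5 + j}{-1 - 4 \sqrt{-3}} = j^{2} + \frac{-5 + j}{-1 - 4 i \sqrt{3}}$)
$\frac{r{\left(96 + 100 \right)}}{51468} = \frac{\left(96 + 100\right)^{2} - \frac{-5 + \left(96 + 100\right)}{1 + 4 i \sqrt{3}}}{51468} = \left(196^{2} - \frac{-5 + 196}{1 + 4 i \sqrt{3}}\right) \frac{1}{51468} = \left(38416 - \frac{1}{1 + 4 i \sqrt{3}} \cdot 191\right) \frac{1}{51468} = \left(38416 - \frac{191}{1 + 4 i \sqrt{3}}\right) \frac{1}{51468} = \frac{9604}{12867} - \frac{191}{51468 \left(1 + 4 i \sqrt{3}\right)}$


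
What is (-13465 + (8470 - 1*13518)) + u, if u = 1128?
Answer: -17385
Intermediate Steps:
(-13465 + (8470 - 1*13518)) + u = (-13465 + (8470 - 1*13518)) + 1128 = (-13465 + (8470 - 13518)) + 1128 = (-13465 - 5048) + 1128 = -18513 + 1128 = -17385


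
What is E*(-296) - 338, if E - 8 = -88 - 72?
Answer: 44654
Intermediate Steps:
E = -152 (E = 8 + (-88 - 72) = 8 - 160 = -152)
E*(-296) - 338 = -152*(-296) - 338 = 44992 - 338 = 44654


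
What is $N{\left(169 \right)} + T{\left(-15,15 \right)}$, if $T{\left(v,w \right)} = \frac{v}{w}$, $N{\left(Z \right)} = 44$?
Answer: $43$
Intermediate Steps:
$N{\left(169 \right)} + T{\left(-15,15 \right)} = 44 - \frac{15}{15} = 44 - 1 = 43$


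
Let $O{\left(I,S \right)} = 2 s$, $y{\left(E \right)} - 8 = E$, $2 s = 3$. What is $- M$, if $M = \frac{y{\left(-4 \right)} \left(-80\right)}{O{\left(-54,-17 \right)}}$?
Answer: $\frac{320}{3} \approx 106.67$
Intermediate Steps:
$s = \frac{3}{2}$ ($s = \frac{1}{2} \cdot 3 = \frac{3}{2} \approx 1.5$)
$y{\left(E \right)} = 8 + E$
$O{\left(I,S \right)} = 3$ ($O{\left(I,S \right)} = 2 \cdot \frac{3}{2} = 3$)
$M = - \frac{320}{3}$ ($M = \frac{\left(8 - 4\right) \left(-80\right)}{3} = 4 \left(-80\right) \frac{1}{3} = \left(-320\right) \frac{1}{3} = - \frac{320}{3} \approx -106.67$)
$- M = \left(-1\right) \left(- \frac{320}{3}\right) = \frac{320}{3}$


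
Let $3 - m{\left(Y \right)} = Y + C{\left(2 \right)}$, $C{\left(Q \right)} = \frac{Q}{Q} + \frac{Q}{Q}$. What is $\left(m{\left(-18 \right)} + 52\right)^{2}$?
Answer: $5041$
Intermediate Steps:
$C{\left(Q \right)} = 2$ ($C{\left(Q \right)} = 1 + 1 = 2$)
$m{\left(Y \right)} = 1 - Y$ ($m{\left(Y \right)} = 3 - \left(Y + 2\right) = 3 - \left(2 + Y\right) = 1 - Y$)
$\left(m{\left(-18 \right)} + 52\right)^{2} = \left(\left(1 - -18\right) + 52\right)^{2} = \left(\left(1 + 18\right) + 52\right)^{2} = \left(19 + 52\right)^{2} = 71^{2} = 5041$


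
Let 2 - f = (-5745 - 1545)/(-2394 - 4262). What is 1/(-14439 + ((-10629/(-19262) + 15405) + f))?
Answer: 32051968/31008886685 ≈ 0.0010336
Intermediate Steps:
f = 3011/3328 (f = 2 - (-5745 - 1545)/(-2394 - 4262) = 2 - (-7290)/(-6656) = 2 - (-7290)*(-1)/6656 = 2 - 1*3645/3328 = 2 - 3645/3328 = 3011/3328 ≈ 0.90475)
1/(-14439 + ((-10629/(-19262) + 15405) + f)) = 1/(-14439 + ((-10629/(-19262) + 15405) + 3011/3328)) = 1/(-14439 + ((-10629*(-1/19262) + 15405) + 3011/3328)) = 1/(-14439 + ((10629/19262 + 15405) + 3011/3328)) = 1/(-14439 + (296741739/19262 + 3011/3328)) = 1/(-14439 + 493807252637/32051968) = 1/(31008886685/32051968) = 32051968/31008886685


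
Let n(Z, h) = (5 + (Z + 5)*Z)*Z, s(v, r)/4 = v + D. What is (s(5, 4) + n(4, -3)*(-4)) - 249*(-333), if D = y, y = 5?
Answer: 82301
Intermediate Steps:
D = 5
s(v, r) = 20 + 4*v (s(v, r) = 4*(v + 5) = 4*(5 + v) = 20 + 4*v)
n(Z, h) = Z*(5 + Z*(5 + Z)) (n(Z, h) = (5 + (5 + Z)*Z)*Z = (5 + Z*(5 + Z))*Z = Z*(5 + Z*(5 + Z)))
(s(5, 4) + n(4, -3)*(-4)) - 249*(-333) = ((20 + 4*5) + (4*(5 + 4² + 5*4))*(-4)) - 249*(-333) = ((20 + 20) + (4*(5 + 16 + 20))*(-4)) + 82917 = (40 + (4*41)*(-4)) + 82917 = (40 + 164*(-4)) + 82917 = (40 - 656) + 82917 = -616 + 82917 = 82301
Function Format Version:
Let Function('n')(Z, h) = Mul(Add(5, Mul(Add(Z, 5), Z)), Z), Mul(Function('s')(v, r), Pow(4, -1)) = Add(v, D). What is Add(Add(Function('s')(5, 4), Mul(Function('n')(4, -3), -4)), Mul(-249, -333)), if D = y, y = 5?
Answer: 82301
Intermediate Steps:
D = 5
Function('s')(v, r) = Add(20, Mul(4, v)) (Function('s')(v, r) = Mul(4, Add(v, 5)) = Mul(4, Add(5, v)) = Add(20, Mul(4, v)))
Function('n')(Z, h) = Mul(Z, Add(5, Mul(Z, Add(5, Z)))) (Function('n')(Z, h) = Mul(Add(5, Mul(Add(5, Z), Z)), Z) = Mul(Add(5, Mul(Z, Add(5, Z))), Z) = Mul(Z, Add(5, Mul(Z, Add(5, Z)))))
Add(Add(Function('s')(5, 4), Mul(Function('n')(4, -3), -4)), Mul(-249, -333)) = Add(Add(Add(20, Mul(4, 5)), Mul(Mul(4, Add(5, Pow(4, 2), Mul(5, 4))), -4)), Mul(-249, -333)) = Add(Add(Add(20, 20), Mul(Mul(4, Add(5, 16, 20)), -4)), 82917) = Add(Add(40, Mul(Mul(4, 41), -4)), 82917) = Add(Add(40, Mul(164, -4)), 82917) = Add(Add(40, -656), 82917) = Add(-616, 82917) = 82301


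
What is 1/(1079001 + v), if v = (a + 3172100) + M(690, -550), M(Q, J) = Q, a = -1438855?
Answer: 1/2812936 ≈ 3.5550e-7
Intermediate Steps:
v = 1733935 (v = (-1438855 + 3172100) + 690 = 1733245 + 690 = 1733935)
1/(1079001 + v) = 1/(1079001 + 1733935) = 1/2812936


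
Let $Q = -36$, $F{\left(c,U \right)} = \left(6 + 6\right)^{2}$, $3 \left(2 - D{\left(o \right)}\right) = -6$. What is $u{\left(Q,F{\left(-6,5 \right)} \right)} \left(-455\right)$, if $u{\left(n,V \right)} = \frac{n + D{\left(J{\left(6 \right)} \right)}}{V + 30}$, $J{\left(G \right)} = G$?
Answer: $\frac{7280}{87} \approx 83.678$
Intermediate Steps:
$D{\left(o \right)} = 4$ ($D{\left(o \right)} = 2 - -2 = 2 + 2 = 4$)
$F{\left(c,U \right)} = 144$ ($F{\left(c,U \right)} = 12^{2} = 144$)
$u{\left(n,V \right)} = \frac{4 + n}{30 + V}$ ($u{\left(n,V \right)} = \frac{n + 4}{V + 30} = \frac{4 + n}{30 + V}$)
$u{\left(Q,F{\left(-6,5 \right)} \right)} \left(-455\right) = \frac{4 - 36}{30 + 144} \left(-455\right) = \frac{1}{174} \left(-32\right) \left(-455\right) = \left(- \frac{16}{87}\right) \left(-455\right) = \frac{7280}{87}$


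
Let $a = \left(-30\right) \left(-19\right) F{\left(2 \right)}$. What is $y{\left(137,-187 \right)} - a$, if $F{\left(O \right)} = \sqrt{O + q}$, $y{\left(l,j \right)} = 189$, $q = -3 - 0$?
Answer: $189 - 570 i \approx 189.0 - 570.0 i$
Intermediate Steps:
$q = -3$ ($q = -3 + 0 = -3$)
$F{\left(O \right)} = \sqrt{-3 + O}$ ($F{\left(O \right)} = \sqrt{O - 3} = \sqrt{-3 + O}$)
$a = 570 i$ ($a = \left(-30\right) \left(-19\right) \sqrt{-3 + 2} = 570 \sqrt{-1} = 570 i \approx 570.0 i$)
$y{\left(137,-187 \right)} - a = 189 - 570 i$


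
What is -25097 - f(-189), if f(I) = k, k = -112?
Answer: -24985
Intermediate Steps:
f(I) = -112
-25097 - f(-189) = -25097 - 1*(-112) = -25097 + 112 = -24985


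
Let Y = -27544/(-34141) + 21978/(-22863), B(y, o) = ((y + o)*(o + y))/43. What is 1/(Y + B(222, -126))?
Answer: 11188108123/2396169000070 ≈ 0.0046692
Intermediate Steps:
B(y, o) = (o + y)**2/43 (B(y, o) = ((o + y)*(o + y))*(1/43) = (o + y)**2*(1/43) = (o + y)**2/43)
Y = -40204142/260188561 (Y = -27544*(-1/34141) + 21978*(-1/22863) = 27544/34141 - 7326/7621 = -40204142/260188561 ≈ -0.15452)
1/(Y + B(222, -126)) = 1/(-40204142/260188561 + (-126 + 222)**2/43) = 1/(-40204142/260188561 + (1/43)*96**2) = 1/(-40204142/260188561 + (1/43)*9216) = 1/(-40204142/260188561 + 9216/43) = 1/(2396169000070/11188108123) = 11188108123/2396169000070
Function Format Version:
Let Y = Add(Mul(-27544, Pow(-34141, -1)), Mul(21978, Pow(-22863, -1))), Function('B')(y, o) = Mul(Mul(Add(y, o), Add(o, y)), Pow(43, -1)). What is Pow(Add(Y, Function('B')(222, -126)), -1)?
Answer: Rational(11188108123, 2396169000070) ≈ 0.0046692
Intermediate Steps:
Function('B')(y, o) = Mul(Rational(1, 43), Pow(Add(o, y), 2)) (Function('B')(y, o) = Mul(Mul(Add(o, y), Add(o, y)), Rational(1, 43)) = Mul(Pow(Add(o, y), 2), Rational(1, 43)) = Mul(Rational(1, 43), Pow(Add(o, y), 2)))
Y = Rational(-40204142, 260188561) (Y = Add(Mul(-27544, Rational(-1, 34141)), Mul(21978, Rational(-1, 22863))) = Add(Rational(27544, 34141), Rational(-7326, 7621)) = Rational(-40204142, 260188561) ≈ -0.15452)
Pow(Add(Y, Function('B')(222, -126)), -1) = Pow(Add(Rational(-40204142, 260188561), Mul(Rational(1, 43), Pow(Add(-126, 222), 2))), -1) = Pow(Add(Rational(-40204142, 260188561), Mul(Rational(1, 43), Pow(96, 2))), -1) = Pow(Add(Rational(-40204142, 260188561), Mul(Rational(1, 43), 9216)), -1) = Pow(Add(Rational(-40204142, 260188561), Rational(9216, 43)), -1) = Pow(Rational(2396169000070, 11188108123), -1) = Rational(11188108123, 2396169000070)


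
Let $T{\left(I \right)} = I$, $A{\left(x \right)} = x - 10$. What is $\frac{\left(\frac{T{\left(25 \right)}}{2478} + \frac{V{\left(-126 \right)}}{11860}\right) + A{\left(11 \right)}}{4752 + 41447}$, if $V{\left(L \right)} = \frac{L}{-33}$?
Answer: $\frac{40830682}{1866900897015} \approx 2.1871 \cdot 10^{-5}$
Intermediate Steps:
$A{\left(x \right)} = -10 + x$
$V{\left(L \right)} = - \frac{L}{33}$ ($V{\left(L \right)} = L \left(- \frac{1}{33}\right) = - \frac{L}{33}$)
$\frac{\left(\frac{T{\left(25 \right)}}{2478} + \frac{V{\left(-126 \right)}}{11860}\right) + A{\left(11 \right)}}{4752 + 41447} = \frac{\left(\frac{25}{2478} + \frac{\left(- \frac{1}{33}\right) \left(-126\right)}{11860}\right) + \left(-10 + 11\right)}{4752 + 41447} = \frac{\left(25 \cdot \frac{1}{2478} + \frac{42}{11} \cdot \frac{1}{11860}\right) + 1}{46199} = \left(\left(\frac{25}{2478} + \frac{21}{65230}\right) + 1\right) \frac{1}{46199} = \left(\frac{420697}{40409985} + 1\right) \frac{1}{46199} = \frac{40830682}{40409985} \cdot \frac{1}{46199} = \frac{40830682}{1866900897015}$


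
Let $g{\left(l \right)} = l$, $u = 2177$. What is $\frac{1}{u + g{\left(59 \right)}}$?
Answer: $\frac{1}{2236} \approx 0.00044723$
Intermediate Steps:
$\frac{1}{u + g{\left(59 \right)}} = \frac{1}{2177 + 59} = \frac{1}{2236}$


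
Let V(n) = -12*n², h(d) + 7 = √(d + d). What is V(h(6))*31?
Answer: -22692 + 10416*√3 ≈ -4651.0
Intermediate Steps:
h(d) = -7 + √2*√d (h(d) = -7 + √(d + d) = -7 + √(2*d) = -7 + √2*√d)
V(h(6))*31 = -12*(-7 + √2*√6)²*31 = -12*(-7 + 2*√3)²*31 = -372*(-7 + 2*√3)²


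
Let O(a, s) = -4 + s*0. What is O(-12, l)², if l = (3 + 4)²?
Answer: 16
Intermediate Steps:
l = 49 (l = 7² = 49)
O(a, s) = -4 (O(a, s) = -4 + 0 = -4)
O(-12, l)² = (-4)² = 16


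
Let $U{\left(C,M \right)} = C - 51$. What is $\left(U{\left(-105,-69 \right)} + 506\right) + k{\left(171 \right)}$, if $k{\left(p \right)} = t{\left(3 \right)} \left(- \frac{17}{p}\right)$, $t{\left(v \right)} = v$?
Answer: $\frac{19933}{57} \approx 349.7$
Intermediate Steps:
$U{\left(C,M \right)} = -51 + C$
$k{\left(p \right)} = - \frac{51}{p}$ ($k{\left(p \right)} = 3 \left(- \frac{17}{p}\right) = - \frac{51}{p}$)
$\left(U{\left(-105,-69 \right)} + 506\right) + k{\left(171 \right)} = \left(\left(-51 - 105\right) + 506\right) - \frac{51}{171} = \left(-156 + 506\right) - \frac{17}{57} = 350 - \frac{17}{57} = \frac{19933}{57}$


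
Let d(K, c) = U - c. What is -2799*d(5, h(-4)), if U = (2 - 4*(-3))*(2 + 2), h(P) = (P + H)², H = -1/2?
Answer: -400257/4 ≈ -1.0006e+5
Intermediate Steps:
H = -½ (H = -1*½ = -½ ≈ -0.50000)
h(P) = (-½ + P)² (h(P) = (P - ½)² = (-½ + P)²)
U = 56 (U = (2 + 12)*4 = 14*4 = 56)
d(K, c) = 56 - c
-2799*d(5, h(-4)) = -2799*(56 - (-1 + 2*(-4))²/4) = -2799*(56 - (-1 - 8)²/4) = -2799*(56 - (-9)²/4) = -2799*(56 - 81/4) = -2799*143/4 = -400257/4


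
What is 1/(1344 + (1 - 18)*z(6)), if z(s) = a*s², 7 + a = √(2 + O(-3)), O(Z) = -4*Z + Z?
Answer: 469/2296200 + 17*√11/765400 ≈ 0.00027791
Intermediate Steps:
O(Z) = -3*Z
a = -7 + √11 (a = -7 + √(2 - 3*(-3)) = -7 + √(2 + 9) = -7 + √11 ≈ -3.6834)
z(s) = s²*(-7 + √11) (z(s) = (-7 + √11)*s² = s²*(-7 + √11))
1/(1344 + (1 - 18)*z(6)) = 1/(1344 + (1 - 18)*(6²*(-7 + √11))) = 1/(1344 - 612*(-7 + √11)) = 1/(1344 - 17*(-252 + 36*√11)) = 1/(1344 + (4284 - 612*√11)) = 1/(5628 - 612*√11)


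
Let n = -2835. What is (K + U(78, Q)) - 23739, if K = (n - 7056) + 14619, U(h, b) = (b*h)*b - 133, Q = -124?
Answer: 1180184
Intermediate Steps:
U(h, b) = -133 + h*b² (U(h, b) = h*b² - 133 = -133 + h*b²)
K = 4728 (K = (-2835 - 7056) + 14619 = -9891 + 14619 = 4728)
(K + U(78, Q)) - 23739 = (4728 + (-133 + 78*(-124)²)) - 23739 = (4728 + (-133 + 78*15376)) - 23739 = (4728 + (-133 + 1199328)) - 23739 = (4728 + 1199195) - 23739 = 1203923 - 23739 = 1180184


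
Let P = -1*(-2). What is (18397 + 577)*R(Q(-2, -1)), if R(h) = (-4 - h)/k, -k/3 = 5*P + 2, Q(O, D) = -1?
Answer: 9487/6 ≈ 1581.2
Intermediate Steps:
P = 2
k = -36 (k = -3*(5*2 + 2) = -3*(10 + 2) = -3*12 = -36)
R(h) = ⅑ + h/36 (R(h) = (-4 - h)/(-36) = (-4 - h)*(-1/36) = ⅑ + h/36)
(18397 + 577)*R(Q(-2, -1)) = (18397 + 577)*(⅑ + (1/36)*(-1)) = 18974*(⅑ - 1/36) = 18974*(1/12) = 9487/6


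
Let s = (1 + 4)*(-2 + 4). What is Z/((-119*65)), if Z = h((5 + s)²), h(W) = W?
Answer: -45/1547 ≈ -0.029089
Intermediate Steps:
s = 10 (s = 5*2 = 10)
Z = 225 (Z = (5 + 10)² = 15² = 225)
Z/((-119*65)) = 225/((-119*65)) = 225/(-7735) = 225*(-1/7735) = -45/1547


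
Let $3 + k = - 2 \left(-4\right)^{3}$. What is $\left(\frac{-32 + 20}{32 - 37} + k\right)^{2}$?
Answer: $\frac{405769}{25} \approx 16231.0$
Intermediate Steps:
$k = 125$ ($k = -3 - 2 \left(-4\right)^{3} = -3 - -128 = -3 + 128 = 125$)
$\left(\frac{-32 + 20}{32 - 37} + k\right)^{2} = \left(\frac{-32 + 20}{32 - 37} + 125\right)^{2} = \left(- \frac{12}{-5} + 125\right)^{2} = \left(\left(-12\right) \left(- \frac{1}{5}\right) + 125\right)^{2} = \left(\frac{12}{5} + 125\right)^{2} = \left(\frac{637}{5}\right)^{2} = \frac{405769}{25}$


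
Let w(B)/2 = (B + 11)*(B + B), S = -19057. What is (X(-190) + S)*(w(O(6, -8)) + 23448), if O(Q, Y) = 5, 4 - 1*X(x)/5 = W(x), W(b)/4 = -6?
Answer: -449619256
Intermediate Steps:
W(b) = -24 (W(b) = 4*(-6) = -24)
X(x) = 140 (X(x) = 20 - 5*(-24) = 20 + 120 = 140)
w(B) = 4*B*(11 + B) (w(B) = 2*((B + 11)*(B + B)) = 2*((11 + B)*(2*B)) = 2*(2*B*(11 + B)) = 4*B*(11 + B))
(X(-190) + S)*(w(O(6, -8)) + 23448) = (140 - 19057)*(4*5*(11 + 5) + 23448) = -18917*(4*5*16 + 23448) = -18917*(320 + 23448) = -18917*23768 = -449619256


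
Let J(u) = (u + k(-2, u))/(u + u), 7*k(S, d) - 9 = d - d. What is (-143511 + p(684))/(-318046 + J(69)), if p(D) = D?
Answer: 22995147/51205324 ≈ 0.44908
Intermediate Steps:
k(S, d) = 9/7 (k(S, d) = 9/7 + (d - d)/7 = 9/7 + (⅐)*0 = 9/7 + 0 = 9/7)
J(u) = (9/7 + u)/(2*u) (J(u) = (u + 9/7)/(u + u) = (9/7 + u)/((2*u)) = (9/7 + u)*(1/(2*u)) = (9/7 + u)/(2*u))
(-143511 + p(684))/(-318046 + J(69)) = (-143511 + 684)/(-318046 + (1/14)*(9 + 7*69)/69) = -142827/(-318046 + (1/14)*(1/69)*(9 + 483)) = -142827/(-318046 + (1/14)*(1/69)*492) = -142827/(-318046 + 82/161) = -142827/(-51205324/161) = -142827*(-161/51205324) = 22995147/51205324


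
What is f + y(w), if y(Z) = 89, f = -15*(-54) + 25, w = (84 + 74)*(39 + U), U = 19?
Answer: 924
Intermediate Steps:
w = 9164 (w = (84 + 74)*(39 + 19) = 158*58 = 9164)
f = 835 (f = 810 + 25 = 835)
f + y(w) = 835 + 89 = 924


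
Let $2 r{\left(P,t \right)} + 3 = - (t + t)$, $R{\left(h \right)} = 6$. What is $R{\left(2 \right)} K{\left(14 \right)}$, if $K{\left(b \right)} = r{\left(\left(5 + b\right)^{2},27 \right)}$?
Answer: $-171$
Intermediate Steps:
$r{\left(P,t \right)} = - \frac{3}{2} - t$ ($r{\left(P,t \right)} = - \frac{3}{2} + \frac{\left(-1\right) \left(t + t\right)}{2} = - \frac{3}{2} + \frac{\left(-1\right) 2 t}{2} = - \frac{3}{2} + \frac{\left(-2\right) t}{2} = - \frac{3}{2} - t$)
$K{\left(b \right)} = - \frac{57}{2}$ ($K{\left(b \right)} = - \frac{3}{2} - 27 = - \frac{57}{2}$)
$R{\left(2 \right)} K{\left(14 \right)} = 6 \left(- \frac{57}{2}\right) = -171$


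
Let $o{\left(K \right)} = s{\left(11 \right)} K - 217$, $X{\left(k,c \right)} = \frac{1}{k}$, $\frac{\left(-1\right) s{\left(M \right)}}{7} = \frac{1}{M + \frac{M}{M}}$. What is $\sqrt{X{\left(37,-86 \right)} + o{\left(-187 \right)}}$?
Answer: $\frac{i \sqrt{5317233}}{222} \approx 10.387 i$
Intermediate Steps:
$s{\left(M \right)} = - \frac{7}{1 + M}$ ($s{\left(M \right)} = - \frac{7}{M + \frac{M}{M}} = - \frac{7}{M + 1} = - \frac{7}{1 + M}$)
$o{\left(K \right)} = -217 - \frac{7 K}{12}$ ($o{\left(K \right)} = - \frac{7}{1 + 11} K - 217 = - \frac{7}{12} K - 217 = \left(-7\right) \frac{1}{12} K - 217 = - \frac{7 K}{12} - 217 = -217 - \frac{7 K}{12}$)
$\sqrt{X{\left(37,-86 \right)} + o{\left(-187 \right)}} = \sqrt{\frac{1}{37} - \frac{1295}{12}} = \sqrt{- \frac{47903}{444}} = \frac{i \sqrt{5317233}}{222}$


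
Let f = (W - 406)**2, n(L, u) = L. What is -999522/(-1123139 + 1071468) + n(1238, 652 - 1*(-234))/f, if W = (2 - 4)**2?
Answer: 80795360993/4175120142 ≈ 19.352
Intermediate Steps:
W = 4 (W = (-2)**2 = 4)
f = 161604 (f = (4 - 406)**2 = (-402)**2 = 161604)
-999522/(-1123139 + 1071468) + n(1238, 652 - 1*(-234))/f = -999522/(-1123139 + 1071468) + 1238/161604 = -999522/(-51671) + 1238*(1/161604) = -999522*(-1/51671) + 619/80802 = 999522/51671 + 619/80802 = 80795360993/4175120142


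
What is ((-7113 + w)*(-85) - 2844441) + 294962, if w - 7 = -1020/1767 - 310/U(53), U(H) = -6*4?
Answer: -13757988167/7068 ≈ -1.9465e+6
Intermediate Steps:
U(H) = -24
w = 136691/7068 (w = 7 + (-1020/1767 - 310/(-24)) = 7 + (-1020*1/1767 - 310*(-1/24)) = 7 + (-340/589 + 155/12) = 7 + 87215/7068 = 136691/7068 ≈ 19.339)
((-7113 + w)*(-85) - 2844441) + 294962 = ((-7113 + 136691/7068)*(-85) - 2844441) + 294962 = (-50137993/7068*(-85) - 2844441) + 294962 = (4261729405/7068 - 2844441) + 294962 = -15842779583/7068 + 294962 = -13757988167/7068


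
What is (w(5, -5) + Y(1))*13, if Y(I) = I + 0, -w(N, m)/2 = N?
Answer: -117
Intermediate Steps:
w(N, m) = -2*N
Y(I) = I
(w(5, -5) + Y(1))*13 = (-2*5 + 1)*13 = (-10 + 1)*13 = -9*13 = -117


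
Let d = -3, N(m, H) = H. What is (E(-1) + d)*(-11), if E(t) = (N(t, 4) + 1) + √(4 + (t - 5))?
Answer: -22 - 11*I*√2 ≈ -22.0 - 15.556*I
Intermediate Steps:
E(t) = 5 + √(-1 + t) (E(t) = (4 + 1) + √(4 + (t - 5)) = 5 + √(4 + (-5 + t)) = 5 + √(-1 + t))
(E(-1) + d)*(-11) = ((5 + √(-1 - 1)) - 3)*(-11) = ((5 + √(-2)) - 3)*(-11) = ((5 + I*√2) - 3)*(-11) = (2 + I*√2)*(-11) = -22 - 11*I*√2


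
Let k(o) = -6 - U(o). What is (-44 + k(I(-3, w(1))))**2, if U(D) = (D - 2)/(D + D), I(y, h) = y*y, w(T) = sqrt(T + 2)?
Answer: 822649/324 ≈ 2539.0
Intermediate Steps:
w(T) = sqrt(2 + T)
I(y, h) = y**2
U(D) = (-2 + D)/(2*D) (U(D) = (-2 + D)/((2*D)) = (-2 + D)*(1/(2*D)) = (-2 + D)/(2*D))
k(o) = -6 - (-2 + o)/(2*o)
(-44 + k(I(-3, w(1))))**2 = (-44 + (-13/2 + 1/((-3)**2)))**2 = (-44 + (-13/2 + 1/9))**2 = (-44 - 115/18)**2 = (-907/18)**2 = 822649/324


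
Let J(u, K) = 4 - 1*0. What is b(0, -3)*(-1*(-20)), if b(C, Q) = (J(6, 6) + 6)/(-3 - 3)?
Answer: -100/3 ≈ -33.333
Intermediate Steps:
J(u, K) = 4 (J(u, K) = 4 + 0 = 4)
b(C, Q) = -5/3 (b(C, Q) = (4 + 6)/(-3 - 3) = 10/(-6) = 10*(-⅙) = -5/3)
b(0, -3)*(-1*(-20)) = -(-5)*(-20)/3 = -5/3*20 = -100/3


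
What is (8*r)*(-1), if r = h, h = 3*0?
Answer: 0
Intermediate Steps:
h = 0
r = 0
(8*r)*(-1) = (8*0)*(-1) = 0*(-1) = 0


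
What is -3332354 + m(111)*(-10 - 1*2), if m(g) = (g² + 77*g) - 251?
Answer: -3579758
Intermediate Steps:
m(g) = -251 + g² + 77*g
-3332354 + m(111)*(-10 - 1*2) = -3332354 + (-251 + 111² + 77*111)*(-10 - 1*2) = -3332354 + (-251 + 12321 + 8547)*(-10 - 2) = -3332354 + 20617*(-12) = -3332354 - 247404 = -3579758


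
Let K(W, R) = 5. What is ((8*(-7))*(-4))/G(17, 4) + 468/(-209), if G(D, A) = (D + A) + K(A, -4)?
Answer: 17324/2717 ≈ 6.3762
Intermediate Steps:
G(D, A) = 5 + A + D (G(D, A) = (D + A) + 5 = (A + D) + 5 = 5 + A + D)
((8*(-7))*(-4))/G(17, 4) + 468/(-209) = ((8*(-7))*(-4))/(5 + 4 + 17) + 468/(-209) = -56*(-4)/26 + 468*(-1/209) = 224*(1/26) - 468/209 = 112/13 - 468/209 = 17324/2717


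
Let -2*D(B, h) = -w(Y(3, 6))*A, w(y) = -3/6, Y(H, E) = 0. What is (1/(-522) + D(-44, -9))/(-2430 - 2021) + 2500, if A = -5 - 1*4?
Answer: 11617107653/4646844 ≈ 2500.0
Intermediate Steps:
w(y) = -½ (w(y) = -3*⅙ = -½)
A = -9 (A = -5 - 4 = -9)
D(B, h) = 9/4 (D(B, h) = -(-1)*(-½*(-9))/2 = -(-1)*9/(2*2) = -½*(-9/2) = 9/4)
(1/(-522) + D(-44, -9))/(-2430 - 2021) + 2500 = (1/(-522) + 9/4)/(-2430 - 2021) + 2500 = (-1/522 + 9/4)/(-4451) + 2500 = (2347/1044)*(-1/4451) + 2500 = -2347/4646844 + 2500 = 11617107653/4646844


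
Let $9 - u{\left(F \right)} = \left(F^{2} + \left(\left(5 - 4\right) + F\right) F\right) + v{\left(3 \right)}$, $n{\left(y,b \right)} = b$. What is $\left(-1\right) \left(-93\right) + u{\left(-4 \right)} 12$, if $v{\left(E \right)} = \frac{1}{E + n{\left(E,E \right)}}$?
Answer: $-137$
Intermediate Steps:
$v{\left(E \right)} = \frac{1}{2 E}$ ($v{\left(E \right)} = \frac{1}{E + E} = \frac{1}{2 E}$)
$u{\left(F \right)} = \frac{53}{6} - F^{2} - F \left(1 + F\right)$ ($u{\left(F \right)} = 9 - \left(\left(F^{2} + \left(\left(5 - 4\right) + F\right) F\right) + \frac{1}{2 \cdot 3}\right) = 9 - \left(\left(F^{2} + \left(1 + F\right) F\right) + \frac{1}{2} \cdot \frac{1}{3}\right) = 9 - \left(\left(F^{2} + F \left(1 + F\right)\right) + \frac{1}{6}\right) = 9 - \left(\frac{1}{6} + F^{2} + F \left(1 + F\right)\right) = \frac{53}{6} - F^{2} - F \left(1 + F\right)$)
$\left(-1\right) \left(-93\right) + u{\left(-4 \right)} 12 = \left(-1\right) \left(-93\right) + \left(\frac{53}{6} - -4 - 2 \left(-4\right)^{2}\right) 12 = 93 + \left(\frac{53}{6} + 4 - 32\right) 12 = 93 - 230 = -137$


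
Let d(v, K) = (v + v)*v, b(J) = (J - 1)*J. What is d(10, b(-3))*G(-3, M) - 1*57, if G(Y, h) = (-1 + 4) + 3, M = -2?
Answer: 1143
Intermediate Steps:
G(Y, h) = 6 (G(Y, h) = 3 + 3 = 6)
b(J) = J*(-1 + J) (b(J) = (-1 + J)*J = J*(-1 + J))
d(v, K) = 2*v**2 (d(v, K) = (2*v)*v = 2*v**2)
d(10, b(-3))*G(-3, M) - 1*57 = (2*10**2)*6 - 1*57 = (2*100)*6 - 57 = 200*6 - 57 = 1200 - 57 = 1143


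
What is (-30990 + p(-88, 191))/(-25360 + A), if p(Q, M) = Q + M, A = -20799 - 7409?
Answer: 30887/53568 ≈ 0.57659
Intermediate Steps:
A = -28208
p(Q, M) = M + Q
(-30990 + p(-88, 191))/(-25360 + A) = (-30990 + (191 - 88))/(-25360 - 28208) = (-30990 + 103)/(-53568) = -30887*(-1/53568) = 30887/53568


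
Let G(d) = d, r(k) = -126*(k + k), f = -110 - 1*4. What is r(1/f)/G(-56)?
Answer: -3/76 ≈ -0.039474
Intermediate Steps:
f = -114 (f = -110 - 4 = -114)
r(k) = -252*k
r(1/f)/G(-56) = -252/(-114)/(-56) = -252*(-1/114)*(-1/56) = (42/19)*(-1/56) = -3/76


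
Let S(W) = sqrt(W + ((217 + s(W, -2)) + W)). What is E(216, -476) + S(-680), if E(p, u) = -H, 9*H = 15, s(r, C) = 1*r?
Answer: -5/3 + I*sqrt(1823) ≈ -1.6667 + 42.697*I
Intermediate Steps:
s(r, C) = r
H = 5/3 (H = (1/9)*15 = 5/3 ≈ 1.6667)
E(p, u) = -5/3 (E(p, u) = -1*5/3 = -5/3)
S(W) = sqrt(217 + 3*W) (S(W) = sqrt(W + ((217 + W) + W)) = sqrt(W + (217 + 2*W)) = sqrt(217 + 3*W))
E(216, -476) + S(-680) = -5/3 + sqrt(217 + 3*(-680)) = -5/3 + sqrt(217 - 2040) = -5/3 + sqrt(-1823) = -5/3 + I*sqrt(1823)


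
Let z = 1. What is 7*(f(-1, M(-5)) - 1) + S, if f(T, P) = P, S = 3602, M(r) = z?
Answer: 3602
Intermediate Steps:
M(r) = 1
7*(f(-1, M(-5)) - 1) + S = 7*(1 - 1) + 3602 = 7*0 + 3602 = 0 + 3602 = 3602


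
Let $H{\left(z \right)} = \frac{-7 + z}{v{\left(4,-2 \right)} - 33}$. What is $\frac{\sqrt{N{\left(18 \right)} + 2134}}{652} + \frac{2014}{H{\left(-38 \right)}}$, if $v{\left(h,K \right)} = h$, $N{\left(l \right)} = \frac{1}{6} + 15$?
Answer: $\frac{58406}{45} + \frac{\sqrt{77370}}{3912} \approx 1298.0$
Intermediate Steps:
$N{\left(l \right)} = \frac{91}{6}$ ($N{\left(l \right)} = \frac{1}{6} + 15 = \frac{91}{6}$)
$H{\left(z \right)} = \frac{7}{29} - \frac{z}{29}$ ($H{\left(z \right)} = \frac{-7 + z}{4 - 33} = \frac{-7 + z}{-29} = \left(-7 + z\right) \left(- \frac{1}{29}\right) = \frac{7}{29} - \frac{z}{29}$)
$\frac{\sqrt{N{\left(18 \right)} + 2134}}{652} + \frac{2014}{H{\left(-38 \right)}} = \frac{\sqrt{\frac{91}{6} + 2134}}{652} + \frac{2014}{\frac{7}{29} - - \frac{38}{29}} = \sqrt{\frac{12895}{6}} \cdot \frac{1}{652} + \frac{2014}{\frac{7}{29} + \frac{38}{29}} = \frac{\sqrt{77370}}{6} \cdot \frac{1}{652} + \frac{2014}{\frac{45}{29}} = \frac{\sqrt{77370}}{3912} + 2014 \cdot \frac{29}{45} = \frac{\sqrt{77370}}{3912} + \frac{58406}{45} = \frac{58406}{45} + \frac{\sqrt{77370}}{3912}$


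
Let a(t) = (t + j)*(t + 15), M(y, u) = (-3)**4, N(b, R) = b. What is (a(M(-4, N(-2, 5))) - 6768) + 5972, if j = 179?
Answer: 24164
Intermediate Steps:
M(y, u) = 81
a(t) = (15 + t)*(179 + t) (a(t) = (t + 179)*(t + 15) = (179 + t)*(15 + t) = (15 + t)*(179 + t))
(a(M(-4, N(-2, 5))) - 6768) + 5972 = ((2685 + 81**2 + 194*81) - 6768) + 5972 = ((2685 + 6561 + 15714) - 6768) + 5972 = (24960 - 6768) + 5972 = 18192 + 5972 = 24164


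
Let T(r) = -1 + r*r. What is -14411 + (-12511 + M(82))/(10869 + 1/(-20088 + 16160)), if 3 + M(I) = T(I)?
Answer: -615277781189/42693431 ≈ -14412.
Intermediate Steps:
T(r) = -1 + r²
M(I) = -4 + I² (M(I) = -3 + (-1 + I²) = -4 + I²)
-14411 + (-12511 + M(82))/(10869 + 1/(-20088 + 16160)) = -14411 + (-12511 + (-4 + 82²))/(10869 + 1/(-20088 + 16160)) = -14411 + (-12511 + (-4 + 6724))/(10869 + 1/(-3928)) = -14411 + (-12511 + 6720)/(10869 - 1/3928) = -14411 - 5791/42693431/3928 = -14411 - 5791*3928/42693431 = -14411 - 22747048/42693431 = -615277781189/42693431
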